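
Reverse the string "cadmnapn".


Input: cadmnapn
Reading characters right to left:
  Position 7: 'n'
  Position 6: 'p'
  Position 5: 'a'
  Position 4: 'n'
  Position 3: 'm'
  Position 2: 'd'
  Position 1: 'a'
  Position 0: 'c'
Reversed: npanmdac

npanmdac


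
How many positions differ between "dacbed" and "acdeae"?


Comparing "dacbed" and "acdeae" position by position:
  Position 0: 'd' vs 'a' => DIFFER
  Position 1: 'a' vs 'c' => DIFFER
  Position 2: 'c' vs 'd' => DIFFER
  Position 3: 'b' vs 'e' => DIFFER
  Position 4: 'e' vs 'a' => DIFFER
  Position 5: 'd' vs 'e' => DIFFER
Positions that differ: 6

6


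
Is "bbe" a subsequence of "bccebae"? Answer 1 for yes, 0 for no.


Check if "bbe" is a subsequence of "bccebae"
Greedy scan:
  Position 0 ('b'): matches sub[0] = 'b'
  Position 1 ('c'): no match needed
  Position 2 ('c'): no match needed
  Position 3 ('e'): no match needed
  Position 4 ('b'): matches sub[1] = 'b'
  Position 5 ('a'): no match needed
  Position 6 ('e'): matches sub[2] = 'e'
All 3 characters matched => is a subsequence

1


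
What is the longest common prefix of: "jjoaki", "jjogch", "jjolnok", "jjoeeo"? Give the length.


Words: jjoaki, jjogch, jjolnok, jjoeeo
  Position 0: all 'j' => match
  Position 1: all 'j' => match
  Position 2: all 'o' => match
  Position 3: ('a', 'g', 'l', 'e') => mismatch, stop
LCP = "jjo" (length 3)

3


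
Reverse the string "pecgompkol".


Input: pecgompkol
Reading characters right to left:
  Position 9: 'l'
  Position 8: 'o'
  Position 7: 'k'
  Position 6: 'p'
  Position 5: 'm'
  Position 4: 'o'
  Position 3: 'g'
  Position 2: 'c'
  Position 1: 'e'
  Position 0: 'p'
Reversed: lokpmogcep

lokpmogcep


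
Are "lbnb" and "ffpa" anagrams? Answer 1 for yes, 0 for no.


Strings: "lbnb", "ffpa"
Sorted first:  bbln
Sorted second: affp
Differ at position 0: 'b' vs 'a' => not anagrams

0


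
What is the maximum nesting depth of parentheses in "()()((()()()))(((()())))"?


Input: "()()((()()()))(((()())))"
Tracking depth:
  Position 0 '(': depth becomes 1
  Position 1 ')': depth becomes 0
  Position 2 '(': depth becomes 1
  Position 3 ')': depth becomes 0
  Position 4 '(': depth becomes 1
  Position 5 '(': depth becomes 2
  Position 6 '(': depth becomes 3
  Position 7 ')': depth becomes 2
  Position 8 '(': depth becomes 3
  Position 9 ')': depth becomes 2
  Position 10 '(': depth becomes 3
  Position 11 ')': depth becomes 2
  Position 12 ')': depth becomes 1
  Position 13 ')': depth becomes 0
  Position 14 '(': depth becomes 1
  Position 15 '(': depth becomes 2
  Position 16 '(': depth becomes 3
  Position 17 '(': depth becomes 4
  Position 18 ')': depth becomes 3
  Position 19 '(': depth becomes 4
  Position 20 ')': depth becomes 3
  Position 21 ')': depth becomes 2
  Position 22 ')': depth becomes 1
  Position 23 ')': depth becomes 0
Maximum depth reached: 4

4


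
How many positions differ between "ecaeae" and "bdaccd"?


Comparing "ecaeae" and "bdaccd" position by position:
  Position 0: 'e' vs 'b' => DIFFER
  Position 1: 'c' vs 'd' => DIFFER
  Position 2: 'a' vs 'a' => same
  Position 3: 'e' vs 'c' => DIFFER
  Position 4: 'a' vs 'c' => DIFFER
  Position 5: 'e' vs 'd' => DIFFER
Positions that differ: 5

5


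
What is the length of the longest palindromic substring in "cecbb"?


Input: "cecbb"
Checking substrings for palindromes:
  [0:3] "cec" (len 3) => palindrome
  [3:5] "bb" (len 2) => palindrome
Longest palindromic substring: "cec" with length 3

3


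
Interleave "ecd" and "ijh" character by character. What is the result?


Interleaving "ecd" and "ijh":
  Position 0: 'e' from first, 'i' from second => "ei"
  Position 1: 'c' from first, 'j' from second => "cj"
  Position 2: 'd' from first, 'h' from second => "dh"
Result: eicjdh

eicjdh


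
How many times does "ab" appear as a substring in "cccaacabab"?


Searching for "ab" in "cccaacabab"
Scanning each position:
  Position 0: "cc" => no
  Position 1: "cc" => no
  Position 2: "ca" => no
  Position 3: "aa" => no
  Position 4: "ac" => no
  Position 5: "ca" => no
  Position 6: "ab" => MATCH
  Position 7: "ba" => no
  Position 8: "ab" => MATCH
Total occurrences: 2

2


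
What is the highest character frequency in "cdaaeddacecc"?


Input: cdaaeddacecc
Character counts:
  'a': 3
  'c': 4
  'd': 3
  'e': 2
Maximum frequency: 4

4


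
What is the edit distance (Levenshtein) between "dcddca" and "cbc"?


Computing edit distance: "dcddca" -> "cbc"
DP table:
           c    b    c
      0    1    2    3
  d   1    1    2    3
  c   2    1    2    2
  d   3    2    2    3
  d   4    3    3    3
  c   5    4    4    3
  a   6    5    5    4
Edit distance = dp[6][3] = 4

4


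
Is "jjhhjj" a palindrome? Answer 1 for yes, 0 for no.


Input: jjhhjj
Reversed: jjhhjj
  Compare pos 0 ('j') with pos 5 ('j'): match
  Compare pos 1 ('j') with pos 4 ('j'): match
  Compare pos 2 ('h') with pos 3 ('h'): match
Result: palindrome

1


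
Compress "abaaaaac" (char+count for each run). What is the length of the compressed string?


Input: abaaaaac
Runs:
  'a' x 1 => "a1"
  'b' x 1 => "b1"
  'a' x 5 => "a5"
  'c' x 1 => "c1"
Compressed: "a1b1a5c1"
Compressed length: 8

8


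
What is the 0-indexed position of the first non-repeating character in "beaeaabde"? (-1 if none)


Input: beaeaabde
Character frequencies:
  'a': 3
  'b': 2
  'd': 1
  'e': 3
Scanning left to right for freq == 1:
  Position 0 ('b'): freq=2, skip
  Position 1 ('e'): freq=3, skip
  Position 2 ('a'): freq=3, skip
  Position 3 ('e'): freq=3, skip
  Position 4 ('a'): freq=3, skip
  Position 5 ('a'): freq=3, skip
  Position 6 ('b'): freq=2, skip
  Position 7 ('d'): unique! => answer = 7

7


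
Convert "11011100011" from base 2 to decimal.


Input: "11011100011" in base 2
Positional expansion:
  Digit '1' (value 1) x 2^10 = 1024
  Digit '1' (value 1) x 2^9 = 512
  Digit '0' (value 0) x 2^8 = 0
  Digit '1' (value 1) x 2^7 = 128
  Digit '1' (value 1) x 2^6 = 64
  Digit '1' (value 1) x 2^5 = 32
  Digit '0' (value 0) x 2^4 = 0
  Digit '0' (value 0) x 2^3 = 0
  Digit '0' (value 0) x 2^2 = 0
  Digit '1' (value 1) x 2^1 = 2
  Digit '1' (value 1) x 2^0 = 1
Sum = 1763

1763


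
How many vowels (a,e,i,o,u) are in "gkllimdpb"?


Input: gkllimdpb
Checking each character:
  'g' at position 0: consonant
  'k' at position 1: consonant
  'l' at position 2: consonant
  'l' at position 3: consonant
  'i' at position 4: vowel (running total: 1)
  'm' at position 5: consonant
  'd' at position 6: consonant
  'p' at position 7: consonant
  'b' at position 8: consonant
Total vowels: 1

1


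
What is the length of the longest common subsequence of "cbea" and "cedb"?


LCS of "cbea" and "cedb"
DP table:
           c    e    d    b
      0    0    0    0    0
  c   0    1    1    1    1
  b   0    1    1    1    2
  e   0    1    2    2    2
  a   0    1    2    2    2
LCS length = dp[4][4] = 2

2


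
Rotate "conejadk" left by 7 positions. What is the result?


Input: "conejadk", rotate left by 7
First 7 characters: "conejad"
Remaining characters: "k"
Concatenate remaining + first: "k" + "conejad" = "kconejad"

kconejad


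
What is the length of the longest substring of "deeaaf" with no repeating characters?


Input: "deeaaf"
Sliding window (track last position of each char):
  Position 0 ('d'): window [0,0] length 1 -- new best
  Position 1 ('e'): window [0,1] length 2 -- new best
  Position 2 ('e'): repeat (last at 1), move window start to 2
  Position 2 ('e'): window [2,2] length 1
  Position 3 ('a'): window [2,3] length 2
  Position 4 ('a'): repeat (last at 3), move window start to 4
  Position 4 ('a'): window [4,4] length 1
  Position 5 ('f'): window [4,5] length 2
Longest substring with no repeats: "de" with length 2

2


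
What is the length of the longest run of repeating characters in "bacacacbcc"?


Input: "bacacacbcc"
Scanning for longest run:
  Position 1 ('a'): new char, reset run to 1
  Position 2 ('c'): new char, reset run to 1
  Position 3 ('a'): new char, reset run to 1
  Position 4 ('c'): new char, reset run to 1
  Position 5 ('a'): new char, reset run to 1
  Position 6 ('c'): new char, reset run to 1
  Position 7 ('b'): new char, reset run to 1
  Position 8 ('c'): new char, reset run to 1
  Position 9 ('c'): continues run of 'c', length=2
Longest run: 'c' with length 2

2


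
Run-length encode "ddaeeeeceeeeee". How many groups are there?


Input: ddaeeeeceeeeee
Scanning for consecutive runs:
  Group 1: 'd' x 2 (positions 0-1)
  Group 2: 'a' x 1 (positions 2-2)
  Group 3: 'e' x 4 (positions 3-6)
  Group 4: 'c' x 1 (positions 7-7)
  Group 5: 'e' x 6 (positions 8-13)
Total groups: 5

5


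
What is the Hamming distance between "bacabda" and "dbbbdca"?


Comparing "bacabda" and "dbbbdca" position by position:
  Position 0: 'b' vs 'd' => differ
  Position 1: 'a' vs 'b' => differ
  Position 2: 'c' vs 'b' => differ
  Position 3: 'a' vs 'b' => differ
  Position 4: 'b' vs 'd' => differ
  Position 5: 'd' vs 'c' => differ
  Position 6: 'a' vs 'a' => same
Total differences (Hamming distance): 6

6


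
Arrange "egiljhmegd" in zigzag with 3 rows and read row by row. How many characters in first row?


Zigzag "egiljhmegd" into 3 rows:
Placing characters:
  'e' => row 0
  'g' => row 1
  'i' => row 2
  'l' => row 1
  'j' => row 0
  'h' => row 1
  'm' => row 2
  'e' => row 1
  'g' => row 0
  'd' => row 1
Rows:
  Row 0: "ejg"
  Row 1: "glhed"
  Row 2: "im"
First row length: 3

3


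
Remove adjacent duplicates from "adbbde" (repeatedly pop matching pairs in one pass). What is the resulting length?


Input: adbbde
Stack-based adjacent duplicate removal:
  Read 'a': push. Stack: a
  Read 'd': push. Stack: ad
  Read 'b': push. Stack: adb
  Read 'b': matches stack top 'b' => pop. Stack: ad
  Read 'd': matches stack top 'd' => pop. Stack: a
  Read 'e': push. Stack: ae
Final stack: "ae" (length 2)

2


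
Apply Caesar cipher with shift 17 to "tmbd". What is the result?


Caesar cipher: shift "tmbd" by 17
  't' (pos 19) + 17 = pos 10 = 'k'
  'm' (pos 12) + 17 = pos 3 = 'd'
  'b' (pos 1) + 17 = pos 18 = 's'
  'd' (pos 3) + 17 = pos 20 = 'u'
Result: kdsu

kdsu


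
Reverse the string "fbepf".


Input: fbepf
Reading characters right to left:
  Position 4: 'f'
  Position 3: 'p'
  Position 2: 'e'
  Position 1: 'b'
  Position 0: 'f'
Reversed: fpebf

fpebf


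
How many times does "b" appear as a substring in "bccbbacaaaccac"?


Searching for "b" in "bccbbacaaaccac"
Scanning each position:
  Position 0: "b" => MATCH
  Position 1: "c" => no
  Position 2: "c" => no
  Position 3: "b" => MATCH
  Position 4: "b" => MATCH
  Position 5: "a" => no
  Position 6: "c" => no
  Position 7: "a" => no
  Position 8: "a" => no
  Position 9: "a" => no
  Position 10: "c" => no
  Position 11: "c" => no
  Position 12: "a" => no
  Position 13: "c" => no
Total occurrences: 3

3


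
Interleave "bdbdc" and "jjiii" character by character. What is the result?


Interleaving "bdbdc" and "jjiii":
  Position 0: 'b' from first, 'j' from second => "bj"
  Position 1: 'd' from first, 'j' from second => "dj"
  Position 2: 'b' from first, 'i' from second => "bi"
  Position 3: 'd' from first, 'i' from second => "di"
  Position 4: 'c' from first, 'i' from second => "ci"
Result: bjdjbidici

bjdjbidici


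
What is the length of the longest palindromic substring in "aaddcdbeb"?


Input: "aaddcdbeb"
Checking substrings for palindromes:
  [3:6] "dcd" (len 3) => palindrome
  [6:9] "beb" (len 3) => palindrome
  [0:2] "aa" (len 2) => palindrome
  [2:4] "dd" (len 2) => palindrome
Longest palindromic substring: "dcd" with length 3

3


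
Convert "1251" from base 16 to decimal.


Input: "1251" in base 16
Positional expansion:
  Digit '1' (value 1) x 16^3 = 4096
  Digit '2' (value 2) x 16^2 = 512
  Digit '5' (value 5) x 16^1 = 80
  Digit '1' (value 1) x 16^0 = 1
Sum = 4689

4689


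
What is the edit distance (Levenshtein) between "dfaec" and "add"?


Computing edit distance: "dfaec" -> "add"
DP table:
           a    d    d
      0    1    2    3
  d   1    1    1    2
  f   2    2    2    2
  a   3    2    3    3
  e   4    3    3    4
  c   5    4    4    4
Edit distance = dp[5][3] = 4

4


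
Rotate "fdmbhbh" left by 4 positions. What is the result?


Input: "fdmbhbh", rotate left by 4
First 4 characters: "fdmb"
Remaining characters: "hbh"
Concatenate remaining + first: "hbh" + "fdmb" = "hbhfdmb"

hbhfdmb


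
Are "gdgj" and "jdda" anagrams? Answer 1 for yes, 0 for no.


Strings: "gdgj", "jdda"
Sorted first:  dggj
Sorted second: addj
Differ at position 0: 'd' vs 'a' => not anagrams

0


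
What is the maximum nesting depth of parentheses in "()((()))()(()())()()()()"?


Input: "()((()))()(()())()()()()"
Tracking depth:
  Position 0 '(': depth becomes 1
  Position 1 ')': depth becomes 0
  Position 2 '(': depth becomes 1
  Position 3 '(': depth becomes 2
  Position 4 '(': depth becomes 3
  Position 5 ')': depth becomes 2
  Position 6 ')': depth becomes 1
  Position 7 ')': depth becomes 0
  Position 8 '(': depth becomes 1
  Position 9 ')': depth becomes 0
  Position 10 '(': depth becomes 1
  Position 11 '(': depth becomes 2
  Position 12 ')': depth becomes 1
  Position 13 '(': depth becomes 2
  Position 14 ')': depth becomes 1
  Position 15 ')': depth becomes 0
  Position 16 '(': depth becomes 1
  Position 17 ')': depth becomes 0
  Position 18 '(': depth becomes 1
  Position 19 ')': depth becomes 0
  Position 20 '(': depth becomes 1
  Position 21 ')': depth becomes 0
  Position 22 '(': depth becomes 1
  Position 23 ')': depth becomes 0
Maximum depth reached: 3

3


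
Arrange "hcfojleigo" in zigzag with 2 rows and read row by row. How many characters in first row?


Zigzag "hcfojleigo" into 2 rows:
Placing characters:
  'h' => row 0
  'c' => row 1
  'f' => row 0
  'o' => row 1
  'j' => row 0
  'l' => row 1
  'e' => row 0
  'i' => row 1
  'g' => row 0
  'o' => row 1
Rows:
  Row 0: "hfjeg"
  Row 1: "colio"
First row length: 5

5


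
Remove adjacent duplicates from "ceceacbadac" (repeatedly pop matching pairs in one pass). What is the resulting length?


Input: ceceacbadac
Stack-based adjacent duplicate removal:
  Read 'c': push. Stack: c
  Read 'e': push. Stack: ce
  Read 'c': push. Stack: cec
  Read 'e': push. Stack: cece
  Read 'a': push. Stack: cecea
  Read 'c': push. Stack: ceceac
  Read 'b': push. Stack: ceceacb
  Read 'a': push. Stack: ceceacba
  Read 'd': push. Stack: ceceacbad
  Read 'a': push. Stack: ceceacbada
  Read 'c': push. Stack: ceceacbadac
Final stack: "ceceacbadac" (length 11)

11


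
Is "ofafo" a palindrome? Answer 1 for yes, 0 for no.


Input: ofafo
Reversed: ofafo
  Compare pos 0 ('o') with pos 4 ('o'): match
  Compare pos 1 ('f') with pos 3 ('f'): match
Result: palindrome

1


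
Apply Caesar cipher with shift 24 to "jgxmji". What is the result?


Caesar cipher: shift "jgxmji" by 24
  'j' (pos 9) + 24 = pos 7 = 'h'
  'g' (pos 6) + 24 = pos 4 = 'e'
  'x' (pos 23) + 24 = pos 21 = 'v'
  'm' (pos 12) + 24 = pos 10 = 'k'
  'j' (pos 9) + 24 = pos 7 = 'h'
  'i' (pos 8) + 24 = pos 6 = 'g'
Result: hevkhg

hevkhg


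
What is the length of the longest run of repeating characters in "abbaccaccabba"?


Input: "abbaccaccabba"
Scanning for longest run:
  Position 1 ('b'): new char, reset run to 1
  Position 2 ('b'): continues run of 'b', length=2
  Position 3 ('a'): new char, reset run to 1
  Position 4 ('c'): new char, reset run to 1
  Position 5 ('c'): continues run of 'c', length=2
  Position 6 ('a'): new char, reset run to 1
  Position 7 ('c'): new char, reset run to 1
  Position 8 ('c'): continues run of 'c', length=2
  Position 9 ('a'): new char, reset run to 1
  Position 10 ('b'): new char, reset run to 1
  Position 11 ('b'): continues run of 'b', length=2
  Position 12 ('a'): new char, reset run to 1
Longest run: 'b' with length 2

2


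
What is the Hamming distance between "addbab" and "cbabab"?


Comparing "addbab" and "cbabab" position by position:
  Position 0: 'a' vs 'c' => differ
  Position 1: 'd' vs 'b' => differ
  Position 2: 'd' vs 'a' => differ
  Position 3: 'b' vs 'b' => same
  Position 4: 'a' vs 'a' => same
  Position 5: 'b' vs 'b' => same
Total differences (Hamming distance): 3

3


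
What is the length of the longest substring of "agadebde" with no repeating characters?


Input: "agadebde"
Sliding window (track last position of each char):
  Position 0 ('a'): window [0,0] length 1 -- new best
  Position 1 ('g'): window [0,1] length 2 -- new best
  Position 2 ('a'): repeat (last at 0), move window start to 1
  Position 2 ('a'): window [1,2] length 2
  Position 3 ('d'): window [1,3] length 3 -- new best
  Position 4 ('e'): window [1,4] length 4 -- new best
  Position 5 ('b'): window [1,5] length 5 -- new best
  Position 6 ('d'): repeat (last at 3), move window start to 4
  Position 6 ('d'): window [4,6] length 3
  Position 7 ('e'): repeat (last at 4), move window start to 5
  Position 7 ('e'): window [5,7] length 3
Longest substring with no repeats: "gadeb" with length 5

5


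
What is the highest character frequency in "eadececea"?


Input: eadececea
Character counts:
  'a': 2
  'c': 2
  'd': 1
  'e': 4
Maximum frequency: 4

4


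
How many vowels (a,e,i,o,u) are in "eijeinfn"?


Input: eijeinfn
Checking each character:
  'e' at position 0: vowel (running total: 1)
  'i' at position 1: vowel (running total: 2)
  'j' at position 2: consonant
  'e' at position 3: vowel (running total: 3)
  'i' at position 4: vowel (running total: 4)
  'n' at position 5: consonant
  'f' at position 6: consonant
  'n' at position 7: consonant
Total vowels: 4

4


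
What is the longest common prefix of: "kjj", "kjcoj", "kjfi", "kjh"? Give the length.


Words: kjj, kjcoj, kjfi, kjh
  Position 0: all 'k' => match
  Position 1: all 'j' => match
  Position 2: ('j', 'c', 'f', 'h') => mismatch, stop
LCP = "kj" (length 2)

2


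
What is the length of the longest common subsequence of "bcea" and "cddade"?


LCS of "bcea" and "cddade"
DP table:
           c    d    d    a    d    e
      0    0    0    0    0    0    0
  b   0    0    0    0    0    0    0
  c   0    1    1    1    1    1    1
  e   0    1    1    1    1    1    2
  a   0    1    1    1    2    2    2
LCS length = dp[4][6] = 2

2


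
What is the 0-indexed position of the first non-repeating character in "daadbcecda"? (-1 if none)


Input: daadbcecda
Character frequencies:
  'a': 3
  'b': 1
  'c': 2
  'd': 3
  'e': 1
Scanning left to right for freq == 1:
  Position 0 ('d'): freq=3, skip
  Position 1 ('a'): freq=3, skip
  Position 2 ('a'): freq=3, skip
  Position 3 ('d'): freq=3, skip
  Position 4 ('b'): unique! => answer = 4

4


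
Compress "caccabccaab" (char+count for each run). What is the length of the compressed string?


Input: caccabccaab
Runs:
  'c' x 1 => "c1"
  'a' x 1 => "a1"
  'c' x 2 => "c2"
  'a' x 1 => "a1"
  'b' x 1 => "b1"
  'c' x 2 => "c2"
  'a' x 2 => "a2"
  'b' x 1 => "b1"
Compressed: "c1a1c2a1b1c2a2b1"
Compressed length: 16

16


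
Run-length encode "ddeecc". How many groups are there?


Input: ddeecc
Scanning for consecutive runs:
  Group 1: 'd' x 2 (positions 0-1)
  Group 2: 'e' x 2 (positions 2-3)
  Group 3: 'c' x 2 (positions 4-5)
Total groups: 3

3


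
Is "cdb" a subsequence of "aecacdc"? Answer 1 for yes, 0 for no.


Check if "cdb" is a subsequence of "aecacdc"
Greedy scan:
  Position 0 ('a'): no match needed
  Position 1 ('e'): no match needed
  Position 2 ('c'): matches sub[0] = 'c'
  Position 3 ('a'): no match needed
  Position 4 ('c'): no match needed
  Position 5 ('d'): matches sub[1] = 'd'
  Position 6 ('c'): no match needed
Only matched 2/3 characters => not a subsequence

0


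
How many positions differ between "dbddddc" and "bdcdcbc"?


Comparing "dbddddc" and "bdcdcbc" position by position:
  Position 0: 'd' vs 'b' => DIFFER
  Position 1: 'b' vs 'd' => DIFFER
  Position 2: 'd' vs 'c' => DIFFER
  Position 3: 'd' vs 'd' => same
  Position 4: 'd' vs 'c' => DIFFER
  Position 5: 'd' vs 'b' => DIFFER
  Position 6: 'c' vs 'c' => same
Positions that differ: 5

5


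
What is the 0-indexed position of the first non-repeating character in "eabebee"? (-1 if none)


Input: eabebee
Character frequencies:
  'a': 1
  'b': 2
  'e': 4
Scanning left to right for freq == 1:
  Position 0 ('e'): freq=4, skip
  Position 1 ('a'): unique! => answer = 1

1


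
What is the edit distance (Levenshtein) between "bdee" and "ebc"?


Computing edit distance: "bdee" -> "ebc"
DP table:
           e    b    c
      0    1    2    3
  b   1    1    1    2
  d   2    2    2    2
  e   3    2    3    3
  e   4    3    3    4
Edit distance = dp[4][3] = 4

4


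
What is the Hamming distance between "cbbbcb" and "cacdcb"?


Comparing "cbbbcb" and "cacdcb" position by position:
  Position 0: 'c' vs 'c' => same
  Position 1: 'b' vs 'a' => differ
  Position 2: 'b' vs 'c' => differ
  Position 3: 'b' vs 'd' => differ
  Position 4: 'c' vs 'c' => same
  Position 5: 'b' vs 'b' => same
Total differences (Hamming distance): 3

3


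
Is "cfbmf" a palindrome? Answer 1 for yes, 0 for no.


Input: cfbmf
Reversed: fmbfc
  Compare pos 0 ('c') with pos 4 ('f'): MISMATCH
  Compare pos 1 ('f') with pos 3 ('m'): MISMATCH
Result: not a palindrome

0


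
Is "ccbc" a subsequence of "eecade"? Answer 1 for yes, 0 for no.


Check if "ccbc" is a subsequence of "eecade"
Greedy scan:
  Position 0 ('e'): no match needed
  Position 1 ('e'): no match needed
  Position 2 ('c'): matches sub[0] = 'c'
  Position 3 ('a'): no match needed
  Position 4 ('d'): no match needed
  Position 5 ('e'): no match needed
Only matched 1/4 characters => not a subsequence

0


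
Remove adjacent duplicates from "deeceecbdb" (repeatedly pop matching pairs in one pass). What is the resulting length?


Input: deeceecbdb
Stack-based adjacent duplicate removal:
  Read 'd': push. Stack: d
  Read 'e': push. Stack: de
  Read 'e': matches stack top 'e' => pop. Stack: d
  Read 'c': push. Stack: dc
  Read 'e': push. Stack: dce
  Read 'e': matches stack top 'e' => pop. Stack: dc
  Read 'c': matches stack top 'c' => pop. Stack: d
  Read 'b': push. Stack: db
  Read 'd': push. Stack: dbd
  Read 'b': push. Stack: dbdb
Final stack: "dbdb" (length 4)

4


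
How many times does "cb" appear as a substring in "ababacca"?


Searching for "cb" in "ababacca"
Scanning each position:
  Position 0: "ab" => no
  Position 1: "ba" => no
  Position 2: "ab" => no
  Position 3: "ba" => no
  Position 4: "ac" => no
  Position 5: "cc" => no
  Position 6: "ca" => no
Total occurrences: 0

0


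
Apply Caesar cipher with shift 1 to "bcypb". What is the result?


Caesar cipher: shift "bcypb" by 1
  'b' (pos 1) + 1 = pos 2 = 'c'
  'c' (pos 2) + 1 = pos 3 = 'd'
  'y' (pos 24) + 1 = pos 25 = 'z'
  'p' (pos 15) + 1 = pos 16 = 'q'
  'b' (pos 1) + 1 = pos 2 = 'c'
Result: cdzqc

cdzqc


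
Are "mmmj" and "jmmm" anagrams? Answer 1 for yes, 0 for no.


Strings: "mmmj", "jmmm"
Sorted first:  jmmm
Sorted second: jmmm
Sorted forms match => anagrams

1


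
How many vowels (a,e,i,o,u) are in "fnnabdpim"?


Input: fnnabdpim
Checking each character:
  'f' at position 0: consonant
  'n' at position 1: consonant
  'n' at position 2: consonant
  'a' at position 3: vowel (running total: 1)
  'b' at position 4: consonant
  'd' at position 5: consonant
  'p' at position 6: consonant
  'i' at position 7: vowel (running total: 2)
  'm' at position 8: consonant
Total vowels: 2

2


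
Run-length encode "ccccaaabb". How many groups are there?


Input: ccccaaabb
Scanning for consecutive runs:
  Group 1: 'c' x 4 (positions 0-3)
  Group 2: 'a' x 3 (positions 4-6)
  Group 3: 'b' x 2 (positions 7-8)
Total groups: 3

3


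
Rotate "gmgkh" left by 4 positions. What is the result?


Input: "gmgkh", rotate left by 4
First 4 characters: "gmgk"
Remaining characters: "h"
Concatenate remaining + first: "h" + "gmgk" = "hgmgk"

hgmgk


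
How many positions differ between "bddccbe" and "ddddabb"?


Comparing "bddccbe" and "ddddabb" position by position:
  Position 0: 'b' vs 'd' => DIFFER
  Position 1: 'd' vs 'd' => same
  Position 2: 'd' vs 'd' => same
  Position 3: 'c' vs 'd' => DIFFER
  Position 4: 'c' vs 'a' => DIFFER
  Position 5: 'b' vs 'b' => same
  Position 6: 'e' vs 'b' => DIFFER
Positions that differ: 4

4


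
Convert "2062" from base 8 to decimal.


Input: "2062" in base 8
Positional expansion:
  Digit '2' (value 2) x 8^3 = 1024
  Digit '0' (value 0) x 8^2 = 0
  Digit '6' (value 6) x 8^1 = 48
  Digit '2' (value 2) x 8^0 = 2
Sum = 1074

1074


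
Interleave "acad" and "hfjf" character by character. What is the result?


Interleaving "acad" and "hfjf":
  Position 0: 'a' from first, 'h' from second => "ah"
  Position 1: 'c' from first, 'f' from second => "cf"
  Position 2: 'a' from first, 'j' from second => "aj"
  Position 3: 'd' from first, 'f' from second => "df"
Result: ahcfajdf

ahcfajdf


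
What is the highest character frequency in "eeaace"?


Input: eeaace
Character counts:
  'a': 2
  'c': 1
  'e': 3
Maximum frequency: 3

3


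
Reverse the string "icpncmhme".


Input: icpncmhme
Reading characters right to left:
  Position 8: 'e'
  Position 7: 'm'
  Position 6: 'h'
  Position 5: 'm'
  Position 4: 'c'
  Position 3: 'n'
  Position 2: 'p'
  Position 1: 'c'
  Position 0: 'i'
Reversed: emhmcnpci

emhmcnpci


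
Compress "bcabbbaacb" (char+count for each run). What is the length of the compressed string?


Input: bcabbbaacb
Runs:
  'b' x 1 => "b1"
  'c' x 1 => "c1"
  'a' x 1 => "a1"
  'b' x 3 => "b3"
  'a' x 2 => "a2"
  'c' x 1 => "c1"
  'b' x 1 => "b1"
Compressed: "b1c1a1b3a2c1b1"
Compressed length: 14

14


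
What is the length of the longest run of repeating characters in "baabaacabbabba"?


Input: "baabaacabbabba"
Scanning for longest run:
  Position 1 ('a'): new char, reset run to 1
  Position 2 ('a'): continues run of 'a', length=2
  Position 3 ('b'): new char, reset run to 1
  Position 4 ('a'): new char, reset run to 1
  Position 5 ('a'): continues run of 'a', length=2
  Position 6 ('c'): new char, reset run to 1
  Position 7 ('a'): new char, reset run to 1
  Position 8 ('b'): new char, reset run to 1
  Position 9 ('b'): continues run of 'b', length=2
  Position 10 ('a'): new char, reset run to 1
  Position 11 ('b'): new char, reset run to 1
  Position 12 ('b'): continues run of 'b', length=2
  Position 13 ('a'): new char, reset run to 1
Longest run: 'a' with length 2

2


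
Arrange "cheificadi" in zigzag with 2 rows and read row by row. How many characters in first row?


Zigzag "cheificadi" into 2 rows:
Placing characters:
  'c' => row 0
  'h' => row 1
  'e' => row 0
  'i' => row 1
  'f' => row 0
  'i' => row 1
  'c' => row 0
  'a' => row 1
  'd' => row 0
  'i' => row 1
Rows:
  Row 0: "cefcd"
  Row 1: "hiiai"
First row length: 5

5


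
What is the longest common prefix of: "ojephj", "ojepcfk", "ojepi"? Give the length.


Words: ojephj, ojepcfk, ojepi
  Position 0: all 'o' => match
  Position 1: all 'j' => match
  Position 2: all 'e' => match
  Position 3: all 'p' => match
  Position 4: ('h', 'c', 'i') => mismatch, stop
LCP = "ojep" (length 4)

4


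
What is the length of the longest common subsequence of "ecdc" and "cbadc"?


LCS of "ecdc" and "cbadc"
DP table:
           c    b    a    d    c
      0    0    0    0    0    0
  e   0    0    0    0    0    0
  c   0    1    1    1    1    1
  d   0    1    1    1    2    2
  c   0    1    1    1    2    3
LCS length = dp[4][5] = 3

3


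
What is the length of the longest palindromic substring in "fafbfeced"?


Input: "fafbfeced"
Checking substrings for palindromes:
  [0:3] "faf" (len 3) => palindrome
  [2:5] "fbf" (len 3) => palindrome
  [5:8] "ece" (len 3) => palindrome
Longest palindromic substring: "faf" with length 3

3


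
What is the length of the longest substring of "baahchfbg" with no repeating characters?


Input: "baahchfbg"
Sliding window (track last position of each char):
  Position 0 ('b'): window [0,0] length 1 -- new best
  Position 1 ('a'): window [0,1] length 2 -- new best
  Position 2 ('a'): repeat (last at 1), move window start to 2
  Position 2 ('a'): window [2,2] length 1
  Position 3 ('h'): window [2,3] length 2
  Position 4 ('c'): window [2,4] length 3 -- new best
  Position 5 ('h'): repeat (last at 3), move window start to 4
  Position 5 ('h'): window [4,5] length 2
  Position 6 ('f'): window [4,6] length 3
  Position 7 ('b'): window [4,7] length 4 -- new best
  Position 8 ('g'): window [4,8] length 5 -- new best
Longest substring with no repeats: "chfbg" with length 5

5


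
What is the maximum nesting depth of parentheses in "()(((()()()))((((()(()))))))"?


Input: "()(((()()()))((((()(()))))))"
Tracking depth:
  Position 0 '(': depth becomes 1
  Position 1 ')': depth becomes 0
  Position 2 '(': depth becomes 1
  Position 3 '(': depth becomes 2
  Position 4 '(': depth becomes 3
  Position 5 '(': depth becomes 4
  Position 6 ')': depth becomes 3
  Position 7 '(': depth becomes 4
  Position 8 ')': depth becomes 3
  Position 9 '(': depth becomes 4
  Position 10 ')': depth becomes 3
  Position 11 ')': depth becomes 2
  Position 12 ')': depth becomes 1
  Position 13 '(': depth becomes 2
  Position 14 '(': depth becomes 3
  Position 15 '(': depth becomes 4
  Position 16 '(': depth becomes 5
  Position 17 '(': depth becomes 6
  Position 18 ')': depth becomes 5
  Position 19 '(': depth becomes 6
  Position 20 '(': depth becomes 7
  Position 21 ')': depth becomes 6
  Position 22 ')': depth becomes 5
  Position 23 ')': depth becomes 4
  Position 24 ')': depth becomes 3
  Position 25 ')': depth becomes 2
  Position 26 ')': depth becomes 1
  Position 27 ')': depth becomes 0
Maximum depth reached: 7

7


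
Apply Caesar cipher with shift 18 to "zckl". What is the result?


Caesar cipher: shift "zckl" by 18
  'z' (pos 25) + 18 = pos 17 = 'r'
  'c' (pos 2) + 18 = pos 20 = 'u'
  'k' (pos 10) + 18 = pos 2 = 'c'
  'l' (pos 11) + 18 = pos 3 = 'd'
Result: rucd

rucd


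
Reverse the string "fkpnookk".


Input: fkpnookk
Reading characters right to left:
  Position 7: 'k'
  Position 6: 'k'
  Position 5: 'o'
  Position 4: 'o'
  Position 3: 'n'
  Position 2: 'p'
  Position 1: 'k'
  Position 0: 'f'
Reversed: kkoonpkf

kkoonpkf


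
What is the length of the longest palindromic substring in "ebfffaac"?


Input: "ebfffaac"
Checking substrings for palindromes:
  [2:5] "fff" (len 3) => palindrome
  [2:4] "ff" (len 2) => palindrome
  [3:5] "ff" (len 2) => palindrome
  [5:7] "aa" (len 2) => palindrome
Longest palindromic substring: "fff" with length 3

3


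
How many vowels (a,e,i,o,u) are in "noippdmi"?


Input: noippdmi
Checking each character:
  'n' at position 0: consonant
  'o' at position 1: vowel (running total: 1)
  'i' at position 2: vowel (running total: 2)
  'p' at position 3: consonant
  'p' at position 4: consonant
  'd' at position 5: consonant
  'm' at position 6: consonant
  'i' at position 7: vowel (running total: 3)
Total vowels: 3

3


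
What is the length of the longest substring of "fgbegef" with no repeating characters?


Input: "fgbegef"
Sliding window (track last position of each char):
  Position 0 ('f'): window [0,0] length 1 -- new best
  Position 1 ('g'): window [0,1] length 2 -- new best
  Position 2 ('b'): window [0,2] length 3 -- new best
  Position 3 ('e'): window [0,3] length 4 -- new best
  Position 4 ('g'): repeat (last at 1), move window start to 2
  Position 4 ('g'): window [2,4] length 3
  Position 5 ('e'): repeat (last at 3), move window start to 4
  Position 5 ('e'): window [4,5] length 2
  Position 6 ('f'): window [4,6] length 3
Longest substring with no repeats: "fgbe" with length 4

4


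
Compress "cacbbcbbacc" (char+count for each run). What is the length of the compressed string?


Input: cacbbcbbacc
Runs:
  'c' x 1 => "c1"
  'a' x 1 => "a1"
  'c' x 1 => "c1"
  'b' x 2 => "b2"
  'c' x 1 => "c1"
  'b' x 2 => "b2"
  'a' x 1 => "a1"
  'c' x 2 => "c2"
Compressed: "c1a1c1b2c1b2a1c2"
Compressed length: 16

16


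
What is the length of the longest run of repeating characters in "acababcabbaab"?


Input: "acababcabbaab"
Scanning for longest run:
  Position 1 ('c'): new char, reset run to 1
  Position 2 ('a'): new char, reset run to 1
  Position 3 ('b'): new char, reset run to 1
  Position 4 ('a'): new char, reset run to 1
  Position 5 ('b'): new char, reset run to 1
  Position 6 ('c'): new char, reset run to 1
  Position 7 ('a'): new char, reset run to 1
  Position 8 ('b'): new char, reset run to 1
  Position 9 ('b'): continues run of 'b', length=2
  Position 10 ('a'): new char, reset run to 1
  Position 11 ('a'): continues run of 'a', length=2
  Position 12 ('b'): new char, reset run to 1
Longest run: 'b' with length 2

2


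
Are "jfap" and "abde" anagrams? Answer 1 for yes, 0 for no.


Strings: "jfap", "abde"
Sorted first:  afjp
Sorted second: abde
Differ at position 1: 'f' vs 'b' => not anagrams

0


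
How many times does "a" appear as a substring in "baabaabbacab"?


Searching for "a" in "baabaabbacab"
Scanning each position:
  Position 0: "b" => no
  Position 1: "a" => MATCH
  Position 2: "a" => MATCH
  Position 3: "b" => no
  Position 4: "a" => MATCH
  Position 5: "a" => MATCH
  Position 6: "b" => no
  Position 7: "b" => no
  Position 8: "a" => MATCH
  Position 9: "c" => no
  Position 10: "a" => MATCH
  Position 11: "b" => no
Total occurrences: 6

6


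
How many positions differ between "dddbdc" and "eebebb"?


Comparing "dddbdc" and "eebebb" position by position:
  Position 0: 'd' vs 'e' => DIFFER
  Position 1: 'd' vs 'e' => DIFFER
  Position 2: 'd' vs 'b' => DIFFER
  Position 3: 'b' vs 'e' => DIFFER
  Position 4: 'd' vs 'b' => DIFFER
  Position 5: 'c' vs 'b' => DIFFER
Positions that differ: 6

6


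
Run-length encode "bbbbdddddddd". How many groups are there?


Input: bbbbdddddddd
Scanning for consecutive runs:
  Group 1: 'b' x 4 (positions 0-3)
  Group 2: 'd' x 8 (positions 4-11)
Total groups: 2

2


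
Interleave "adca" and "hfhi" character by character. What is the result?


Interleaving "adca" and "hfhi":
  Position 0: 'a' from first, 'h' from second => "ah"
  Position 1: 'd' from first, 'f' from second => "df"
  Position 2: 'c' from first, 'h' from second => "ch"
  Position 3: 'a' from first, 'i' from second => "ai"
Result: ahdfchai

ahdfchai


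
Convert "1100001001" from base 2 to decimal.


Input: "1100001001" in base 2
Positional expansion:
  Digit '1' (value 1) x 2^9 = 512
  Digit '1' (value 1) x 2^8 = 256
  Digit '0' (value 0) x 2^7 = 0
  Digit '0' (value 0) x 2^6 = 0
  Digit '0' (value 0) x 2^5 = 0
  Digit '0' (value 0) x 2^4 = 0
  Digit '1' (value 1) x 2^3 = 8
  Digit '0' (value 0) x 2^2 = 0
  Digit '0' (value 0) x 2^1 = 0
  Digit '1' (value 1) x 2^0 = 1
Sum = 777

777


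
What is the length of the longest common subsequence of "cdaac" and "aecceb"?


LCS of "cdaac" and "aecceb"
DP table:
           a    e    c    c    e    b
      0    0    0    0    0    0    0
  c   0    0    0    1    1    1    1
  d   0    0    0    1    1    1    1
  a   0    1    1    1    1    1    1
  a   0    1    1    1    1    1    1
  c   0    1    1    2    2    2    2
LCS length = dp[5][6] = 2

2


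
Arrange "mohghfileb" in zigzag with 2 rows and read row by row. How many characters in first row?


Zigzag "mohghfileb" into 2 rows:
Placing characters:
  'm' => row 0
  'o' => row 1
  'h' => row 0
  'g' => row 1
  'h' => row 0
  'f' => row 1
  'i' => row 0
  'l' => row 1
  'e' => row 0
  'b' => row 1
Rows:
  Row 0: "mhhie"
  Row 1: "ogflb"
First row length: 5

5


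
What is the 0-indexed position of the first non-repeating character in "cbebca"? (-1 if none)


Input: cbebca
Character frequencies:
  'a': 1
  'b': 2
  'c': 2
  'e': 1
Scanning left to right for freq == 1:
  Position 0 ('c'): freq=2, skip
  Position 1 ('b'): freq=2, skip
  Position 2 ('e'): unique! => answer = 2

2


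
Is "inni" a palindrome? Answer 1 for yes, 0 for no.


Input: inni
Reversed: inni
  Compare pos 0 ('i') with pos 3 ('i'): match
  Compare pos 1 ('n') with pos 2 ('n'): match
Result: palindrome

1


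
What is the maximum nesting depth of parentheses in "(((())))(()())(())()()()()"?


Input: "(((())))(()())(())()()()()"
Tracking depth:
  Position 0 '(': depth becomes 1
  Position 1 '(': depth becomes 2
  Position 2 '(': depth becomes 3
  Position 3 '(': depth becomes 4
  Position 4 ')': depth becomes 3
  Position 5 ')': depth becomes 2
  Position 6 ')': depth becomes 1
  Position 7 ')': depth becomes 0
  Position 8 '(': depth becomes 1
  Position 9 '(': depth becomes 2
  Position 10 ')': depth becomes 1
  Position 11 '(': depth becomes 2
  Position 12 ')': depth becomes 1
  Position 13 ')': depth becomes 0
  Position 14 '(': depth becomes 1
  Position 15 '(': depth becomes 2
  Position 16 ')': depth becomes 1
  Position 17 ')': depth becomes 0
  Position 18 '(': depth becomes 1
  Position 19 ')': depth becomes 0
  Position 20 '(': depth becomes 1
  Position 21 ')': depth becomes 0
  Position 22 '(': depth becomes 1
  Position 23 ')': depth becomes 0
  Position 24 '(': depth becomes 1
  Position 25 ')': depth becomes 0
Maximum depth reached: 4

4


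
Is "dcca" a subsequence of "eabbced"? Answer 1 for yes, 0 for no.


Check if "dcca" is a subsequence of "eabbced"
Greedy scan:
  Position 0 ('e'): no match needed
  Position 1 ('a'): no match needed
  Position 2 ('b'): no match needed
  Position 3 ('b'): no match needed
  Position 4 ('c'): no match needed
  Position 5 ('e'): no match needed
  Position 6 ('d'): matches sub[0] = 'd'
Only matched 1/4 characters => not a subsequence

0


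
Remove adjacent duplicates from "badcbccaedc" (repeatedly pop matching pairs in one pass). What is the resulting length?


Input: badcbccaedc
Stack-based adjacent duplicate removal:
  Read 'b': push. Stack: b
  Read 'a': push. Stack: ba
  Read 'd': push. Stack: bad
  Read 'c': push. Stack: badc
  Read 'b': push. Stack: badcb
  Read 'c': push. Stack: badcbc
  Read 'c': matches stack top 'c' => pop. Stack: badcb
  Read 'a': push. Stack: badcba
  Read 'e': push. Stack: badcbae
  Read 'd': push. Stack: badcbaed
  Read 'c': push. Stack: badcbaedc
Final stack: "badcbaedc" (length 9)

9


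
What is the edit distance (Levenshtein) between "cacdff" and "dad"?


Computing edit distance: "cacdff" -> "dad"
DP table:
           d    a    d
      0    1    2    3
  c   1    1    2    3
  a   2    2    1    2
  c   3    3    2    2
  d   4    3    3    2
  f   5    4    4    3
  f   6    5    5    4
Edit distance = dp[6][3] = 4

4


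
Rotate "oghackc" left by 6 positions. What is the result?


Input: "oghackc", rotate left by 6
First 6 characters: "oghack"
Remaining characters: "c"
Concatenate remaining + first: "c" + "oghack" = "coghack"

coghack


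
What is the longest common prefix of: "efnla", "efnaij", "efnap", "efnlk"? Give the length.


Words: efnla, efnaij, efnap, efnlk
  Position 0: all 'e' => match
  Position 1: all 'f' => match
  Position 2: all 'n' => match
  Position 3: ('l', 'a', 'a', 'l') => mismatch, stop
LCP = "efn" (length 3)

3


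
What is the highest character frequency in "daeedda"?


Input: daeedda
Character counts:
  'a': 2
  'd': 3
  'e': 2
Maximum frequency: 3

3


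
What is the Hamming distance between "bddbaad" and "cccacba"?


Comparing "bddbaad" and "cccacba" position by position:
  Position 0: 'b' vs 'c' => differ
  Position 1: 'd' vs 'c' => differ
  Position 2: 'd' vs 'c' => differ
  Position 3: 'b' vs 'a' => differ
  Position 4: 'a' vs 'c' => differ
  Position 5: 'a' vs 'b' => differ
  Position 6: 'd' vs 'a' => differ
Total differences (Hamming distance): 7

7


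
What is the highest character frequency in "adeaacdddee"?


Input: adeaacdddee
Character counts:
  'a': 3
  'c': 1
  'd': 4
  'e': 3
Maximum frequency: 4

4


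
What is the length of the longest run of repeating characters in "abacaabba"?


Input: "abacaabba"
Scanning for longest run:
  Position 1 ('b'): new char, reset run to 1
  Position 2 ('a'): new char, reset run to 1
  Position 3 ('c'): new char, reset run to 1
  Position 4 ('a'): new char, reset run to 1
  Position 5 ('a'): continues run of 'a', length=2
  Position 6 ('b'): new char, reset run to 1
  Position 7 ('b'): continues run of 'b', length=2
  Position 8 ('a'): new char, reset run to 1
Longest run: 'a' with length 2

2
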